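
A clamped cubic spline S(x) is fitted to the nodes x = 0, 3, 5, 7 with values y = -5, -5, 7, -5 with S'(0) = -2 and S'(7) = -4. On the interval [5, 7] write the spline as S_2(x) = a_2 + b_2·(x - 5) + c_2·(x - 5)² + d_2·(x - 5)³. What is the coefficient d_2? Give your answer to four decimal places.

1.8784

With σ_i denoting the second derivative at x_i, h_i = 3, 2, 2, and Δ_i = (y_(i+1) − y_i)/h_i = 0, 6, -6:
  3·σ_0 + 10·σ_1 + 2·σ_2 = 6(Δ_1 - Δ_0) = 36
  2·σ_1 + 8·σ_2 + 2·σ_3 = 6(Δ_2 - Δ_1) = -72
Clamped end conditions give two more equations: 2h_0·σ_0 + h_0·σ_1 = 6(Δ_0 - S'(0)) = 12 and h_2·σ_2 + 2h_2·σ_3 = 6(S'(7) - Δ_2) = 12.
Hence σ_0 = -48/37, σ_1 = 244/37, σ_2 = -482/37, σ_3 = 352/37.
On [5, 7], with S_2(x) = a_2 + b_2·(x - 5) + c_2·(x - 5)² + d_2·(x - 5)³: c_2 = σ_2/2 = -241/37, d_2 = (σ_3 - σ_2)/(6h_2) = 139/74, b_2 = Δ_2 - h_2(2σ_2 + σ_3)/6 = -18/37.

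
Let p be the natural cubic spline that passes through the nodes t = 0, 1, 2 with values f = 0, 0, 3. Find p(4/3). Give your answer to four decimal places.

0.7222

Let m_i = p''(x_i). Step sizes h_i = 1, 1; slopes of the chords Δ_i = (y_(i+1) - y_i)/h_i = 0, 3.
  1·m_0 + 4·m_1 + 1·m_2 = 6(Δ_1 - Δ_0) = 18
Natural end conditions: m_0 = m_2 = 0.
Hence m_0 = 0, m_1 = 9/2, m_2 = 0.
On [1, 2], p(t) = 0 + 3/2·(t - 1) + 9/4·(t - 1)² - 3/4·(t - 1)³.
With (t - 1) = 1/3: p(4/3) = 13/18.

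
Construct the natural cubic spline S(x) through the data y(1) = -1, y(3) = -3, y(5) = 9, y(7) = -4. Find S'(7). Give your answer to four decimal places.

With σ_i denoting the second derivative at x_i, h_i = 2, 2, 2, and Δ_i = (y_(i+1) − y_i)/h_i = -1, 6, -13/2:
  2·σ_0 + 8·σ_1 + 2·σ_2 = 6(Δ_1 - Δ_0) = 42
  2·σ_1 + 8·σ_2 + 2·σ_3 = 6(Δ_2 - Δ_1) = -75
Natural end conditions: σ_0 = σ_3 = 0.
Forward elimination and back-substitution give σ_0 = 0, σ_1 = 81/10, σ_2 = -57/5, σ_3 = 0.
On [5, 7], S'(x) = b_2 + 2c_2·(x - 5) + 3d_2·(x - 5)² with b_2 = Δ_2 - h_2(2σ_2 + σ_3)/6 = 11/10, c_2 = σ_2/2 = -57/10, d_2 = (σ_3 - σ_2)/(6h_2) = 19/20. So S'(7) = -103/10.

-10.3000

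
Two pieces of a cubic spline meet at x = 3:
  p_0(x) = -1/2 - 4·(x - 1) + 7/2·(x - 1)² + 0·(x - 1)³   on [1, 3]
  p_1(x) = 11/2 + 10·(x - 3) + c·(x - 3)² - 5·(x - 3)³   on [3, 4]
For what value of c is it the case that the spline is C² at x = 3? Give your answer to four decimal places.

3.5000

p_0''(x) = 7 + 0·(x - 1), so p_0''(3) = 7. On the right, p_1''(3) = 2c, so c = 7/2.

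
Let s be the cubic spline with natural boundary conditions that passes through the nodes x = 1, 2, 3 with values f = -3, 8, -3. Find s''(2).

Put σ_i = s'' at the i-th knot. Here h = (1, 1) and Δ = (11, -11), so the interior equations h_(i-1)·σ_(i-1) + 2(h_(i-1)+h_i)·σ_i + h_i·σ_(i+1) = 6(Δ_i − Δ_(i-1)) read
  1·σ_0 + 4·σ_1 + 1·σ_2 = 6(Δ_1 - Δ_0) = -132
Natural end conditions: σ_0 = σ_2 = 0.
Solving: σ_0 = 0, σ_1 = -33, σ_2 = 0.

-33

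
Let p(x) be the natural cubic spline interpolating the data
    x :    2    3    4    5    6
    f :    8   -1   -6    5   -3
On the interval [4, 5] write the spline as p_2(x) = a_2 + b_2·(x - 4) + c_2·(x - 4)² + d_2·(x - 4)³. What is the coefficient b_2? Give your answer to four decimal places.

5.8750

Let M_i = p''(x_i). Step sizes h_i = 1, 1, 1, 1; slopes of the chords Δ_i = (y_(i+1) - y_i)/h_i = -9, -5, 11, -8.
  1·M_0 + 4·M_1 + 1·M_2 = 6(Δ_1 - Δ_0) = 24
  1·M_1 + 4·M_2 + 1·M_3 = 6(Δ_2 - Δ_1) = 96
  1·M_2 + 4·M_3 + 1·M_4 = 6(Δ_3 - Δ_2) = -114
Natural end conditions: M_0 = M_4 = 0.
Hence M_0 = 0, M_1 = -69/28, M_2 = 237/7, M_3 = -1035/28, M_4 = 0.
On [4, 5], with p_2(x) = a_2 + b_2·(x - 4) + c_2·(x - 4)² + d_2·(x - 4)³: c_2 = M_2/2 = 237/14, d_2 = (M_3 - M_2)/(6h_2) = -661/56, b_2 = Δ_2 - h_2(2M_2 + M_3)/6 = 47/8.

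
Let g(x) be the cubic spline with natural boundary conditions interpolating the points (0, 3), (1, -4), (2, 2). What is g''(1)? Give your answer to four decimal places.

19.5000

Let M_i = g''(x_i). Step sizes h_i = 1, 1; slopes of the chords Δ_i = (y_(i+1) - y_i)/h_i = -7, 6.
  1·M_0 + 4·M_1 + 1·M_2 = 6(Δ_1 - Δ_0) = 78
Natural end conditions: M_0 = M_2 = 0.
Solving: M_0 = 0, M_1 = 39/2, M_2 = 0.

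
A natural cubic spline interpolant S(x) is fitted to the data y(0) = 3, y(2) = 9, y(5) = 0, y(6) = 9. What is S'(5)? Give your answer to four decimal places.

5.1127

Put σ_i = S'' at the i-th knot. Here h = (2, 3, 1) and Δ = (3, -3, 9), so the interior equations h_(i-1)·σ_(i-1) + 2(h_(i-1)+h_i)·σ_i + h_i·σ_(i+1) = 6(Δ_i − Δ_(i-1)) read
  2·σ_0 + 10·σ_1 + 3·σ_2 = 6(Δ_1 - Δ_0) = -36
  3·σ_1 + 8·σ_2 + 1·σ_3 = 6(Δ_2 - Δ_1) = 72
Natural end conditions: σ_0 = σ_3 = 0.
Solving the tridiagonal system: σ_0 = 0, σ_1 = -504/71, σ_2 = 828/71, σ_3 = 0.
On [5, 6], S'(x) = b_2 + 2c_2·(x - 5) + 3d_2·(x - 5)² with b_2 = Δ_2 - h_2(2σ_2 + σ_3)/6 = 363/71, c_2 = σ_2/2 = 414/71, d_2 = (σ_3 - σ_2)/(6h_2) = -138/71. So S'(5) = 363/71.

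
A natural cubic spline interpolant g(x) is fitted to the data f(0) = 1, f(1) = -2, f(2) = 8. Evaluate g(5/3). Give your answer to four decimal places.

With m_i denoting the second derivative at x_i, h_i = 1, 1, and Δ_i = (y_(i+1) − y_i)/h_i = -3, 10:
  1·m_0 + 4·m_1 + 1·m_2 = 6(Δ_1 - Δ_0) = 78
Natural end conditions: m_0 = m_2 = 0.
Solving: m_0 = 0, m_1 = 39/2, m_2 = 0.
On [1, 2], g(x) = -2 + 7/2·(x - 1) + 39/4·(x - 1)² - 13/4·(x - 1)³.
With (x - 1) = 2/3: g(5/3) = 100/27.

3.7037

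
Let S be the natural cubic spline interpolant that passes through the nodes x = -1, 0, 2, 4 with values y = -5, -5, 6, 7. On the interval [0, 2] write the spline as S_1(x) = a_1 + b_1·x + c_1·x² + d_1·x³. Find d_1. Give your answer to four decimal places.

-1.0795

With σ_i denoting the second derivative at x_i, h_i = 1, 2, 2, and Δ_i = (y_(i+1) − y_i)/h_i = 0, 11/2, 1/2:
  1·σ_0 + 6·σ_1 + 2·σ_2 = 6(Δ_1 - Δ_0) = 33
  2·σ_1 + 8·σ_2 + 2·σ_3 = 6(Δ_2 - Δ_1) = -30
Natural end conditions: σ_0 = σ_3 = 0.
Hence σ_0 = 0, σ_1 = 81/11, σ_2 = -123/22, σ_3 = 0.
On [0, 2], with S_1(x) = a_1 + b_1·x + c_1·x² + d_1·x³: c_1 = σ_1/2 = 81/22, d_1 = (σ_2 - σ_1)/(6h_1) = -95/88, b_1 = Δ_1 - h_1(2σ_1 + σ_2)/6 = 27/11.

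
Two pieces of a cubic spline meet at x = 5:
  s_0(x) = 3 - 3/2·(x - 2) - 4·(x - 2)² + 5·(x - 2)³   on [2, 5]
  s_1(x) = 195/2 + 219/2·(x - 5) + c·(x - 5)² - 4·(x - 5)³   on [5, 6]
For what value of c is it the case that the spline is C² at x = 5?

s_0''(x) = -8 + 30·(x - 2), so s_0''(5) = 82. On the right, s_1''(5) = 2c, so c = 41.

41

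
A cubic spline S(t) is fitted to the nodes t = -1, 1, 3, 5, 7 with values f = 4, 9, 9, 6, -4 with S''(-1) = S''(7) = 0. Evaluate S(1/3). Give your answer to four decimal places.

With M_i denoting the second derivative at x_i, h_i = 2, 2, 2, 2, and Δ_i = (y_(i+1) − y_i)/h_i = 5/2, 0, -3/2, -5:
  2·M_0 + 8·M_1 + 2·M_2 = 6(Δ_1 - Δ_0) = -15
  2·M_1 + 8·M_2 + 2·M_3 = 6(Δ_2 - Δ_1) = -9
  2·M_2 + 8·M_3 + 2·M_4 = 6(Δ_3 - Δ_2) = -21
Natural end conditions: M_0 = M_4 = 0.
Solving: M_0 = 0, M_1 = -15/8, M_2 = 0, M_3 = -21/8, M_4 = 0.
On [-1, 1], S(t) = 4 + 25/8·(t + 1) + 0·(t + 1)² - 5/32·(t + 1)³.
With (t + 1) = 4/3: S(1/3) = 421/54.

7.7963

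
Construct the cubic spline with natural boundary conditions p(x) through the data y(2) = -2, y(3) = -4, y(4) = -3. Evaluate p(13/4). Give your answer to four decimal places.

-3.9961

Write m_i for p''(x_i). With h_i = 1, 1 and divided differences Δ_i = -2, 1, the continuity of p' gives the tridiagonal system
  1·m_0 + 4·m_1 + 1·m_2 = 6(Δ_1 - Δ_0) = 18
Natural end conditions: m_0 = m_2 = 0.
Solving: m_0 = 0, m_1 = 9/2, m_2 = 0.
On [3, 4], p(x) = -4 - 1/2·(x - 3) + 9/4·(x - 3)² - 3/4·(x - 3)³.
With (x - 3) = 1/4: p(13/4) = -1023/256.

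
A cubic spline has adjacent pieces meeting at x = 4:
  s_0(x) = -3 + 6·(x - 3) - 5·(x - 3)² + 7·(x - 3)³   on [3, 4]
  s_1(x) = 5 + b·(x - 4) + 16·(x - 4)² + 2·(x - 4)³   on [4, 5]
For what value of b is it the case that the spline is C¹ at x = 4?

17

s_0'(x) = 6 - 10·(x - 3) + 21·(x - 3)², so s_0'(4) = 17. On the right, s_1'(4) = b, so b = 17.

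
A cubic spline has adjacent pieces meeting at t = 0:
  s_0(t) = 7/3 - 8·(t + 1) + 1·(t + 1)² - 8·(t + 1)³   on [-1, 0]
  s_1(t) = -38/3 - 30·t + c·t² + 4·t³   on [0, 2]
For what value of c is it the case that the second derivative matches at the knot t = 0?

-23

s_0''(t) = 2 - 48·(t + 1), so s_0''(0) = -46. On the right, s_1''(0) = 2c, so c = -23.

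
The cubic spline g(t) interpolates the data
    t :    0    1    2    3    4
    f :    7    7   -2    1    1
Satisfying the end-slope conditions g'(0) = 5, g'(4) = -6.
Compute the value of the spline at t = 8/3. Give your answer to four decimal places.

-0.7698

Put M_i = g'' at the i-th knot. Here h = (1, 1, 1, 1) and Δ = (0, -9, 3, 0), so the interior equations h_(i-1)·M_(i-1) + 2(h_(i-1)+h_i)·M_i + h_i·M_(i+1) = 6(Δ_i − Δ_(i-1)) read
  1·M_0 + 4·M_1 + 1·M_2 = 6(Δ_1 - Δ_0) = -54
  1·M_1 + 4·M_2 + 1·M_3 = 6(Δ_2 - Δ_1) = 72
  1·M_2 + 4·M_3 + 1·M_4 = 6(Δ_3 - Δ_2) = -18
Clamped end conditions give two more equations: 2h_0·M_0 + h_0·M_1 = 6(Δ_0 - g'(0)) = -30 and h_3·M_3 + 2h_3·M_4 = 6(g'(4) - Δ_3) = -36.
Solving: M_0 = -167/28, M_1 = -253/14, M_2 = 97/4, M_3 = -97/14, M_4 = -407/28.
On [2, 3], g(t) = -2 - 55/14·(t - 2) + 97/8·(t - 2)² - 291/56·(t - 2)³.
With (t - 2) = 2/3: g(8/3) = -97/126.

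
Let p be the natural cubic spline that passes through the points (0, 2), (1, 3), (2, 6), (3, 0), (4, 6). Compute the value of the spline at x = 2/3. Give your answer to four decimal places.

Let M_i = p''(x_i). Step sizes h_i = 1, 1, 1, 1; slopes of the chords Δ_i = (y_(i+1) - y_i)/h_i = 1, 3, -6, 6.
  1·M_0 + 4·M_1 + 1·M_2 = 6(Δ_1 - Δ_0) = 12
  1·M_1 + 4·M_2 + 1·M_3 = 6(Δ_2 - Δ_1) = -54
  1·M_2 + 4·M_3 + 1·M_4 = 6(Δ_3 - Δ_2) = 72
Natural end conditions: M_0 = M_4 = 0.
Hence M_0 = 0, M_1 = 117/14, M_2 = -150/7, M_3 = 327/14, M_4 = 0.
On [0, 1], p(x) = 2 - 11/28·x + 0·x² + 39/28·x³.
With x = 2/3: p(2/3) = 271/126.

2.1508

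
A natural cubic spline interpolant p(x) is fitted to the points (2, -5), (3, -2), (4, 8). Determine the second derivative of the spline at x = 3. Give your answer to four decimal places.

Write M_i for p''(x_i). With h_i = 1, 1 and divided differences Δ_i = 3, 10, the continuity of p' gives the tridiagonal system
  1·M_0 + 4·M_1 + 1·M_2 = 6(Δ_1 - Δ_0) = 42
Natural end conditions: M_0 = M_2 = 0.
Solving: M_0 = 0, M_1 = 21/2, M_2 = 0.

10.5000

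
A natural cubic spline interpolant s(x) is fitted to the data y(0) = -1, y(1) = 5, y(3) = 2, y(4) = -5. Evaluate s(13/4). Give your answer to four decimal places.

0.4346

Let σ_i = s''(x_i). Step sizes h_i = 1, 2, 1; slopes of the chords Δ_i = (y_(i+1) - y_i)/h_i = 6, -3/2, -7.
  1·σ_0 + 6·σ_1 + 2·σ_2 = 6(Δ_1 - Δ_0) = -45
  2·σ_1 + 6·σ_2 + 1·σ_3 = 6(Δ_2 - Δ_1) = -33
Natural end conditions: σ_0 = σ_3 = 0.
Solving: σ_0 = 0, σ_1 = -51/8, σ_2 = -27/8, σ_3 = 0.
On [3, 4], s(x) = 2 - 47/8·(x - 3) - 27/16·(x - 3)² + 9/16·(x - 3)³.
With (x - 3) = 1/4: s(13/4) = 445/1024.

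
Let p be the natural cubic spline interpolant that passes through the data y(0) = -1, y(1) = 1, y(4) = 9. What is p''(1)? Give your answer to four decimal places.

Let M_i = p''(x_i). Step sizes h_i = 1, 3; slopes of the chords Δ_i = (y_(i+1) - y_i)/h_i = 2, 8/3.
  1·M_0 + 8·M_1 + 3·M_2 = 6(Δ_1 - Δ_0) = 4
Natural end conditions: M_0 = M_2 = 0.
Forward elimination and back-substitution give M_0 = 0, M_1 = 1/2, M_2 = 0.

0.5000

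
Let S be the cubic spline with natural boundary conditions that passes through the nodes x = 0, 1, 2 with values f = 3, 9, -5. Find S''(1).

-30

With M_i denoting the second derivative at x_i, h_i = 1, 1, and Δ_i = (y_(i+1) − y_i)/h_i = 6, -14:
  1·M_0 + 4·M_1 + 1·M_2 = 6(Δ_1 - Δ_0) = -120
Natural end conditions: M_0 = M_2 = 0.
Hence M_0 = 0, M_1 = -30, M_2 = 0.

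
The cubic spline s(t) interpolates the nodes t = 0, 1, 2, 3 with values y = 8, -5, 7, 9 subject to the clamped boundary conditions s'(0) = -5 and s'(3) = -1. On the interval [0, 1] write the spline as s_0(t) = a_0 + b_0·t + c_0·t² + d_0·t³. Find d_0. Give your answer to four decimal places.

Write M_i for s''(x_i). With h_i = 1, 1, 1 and divided differences Δ_i = -13, 12, 2, the continuity of s' gives the tridiagonal system
  1·M_0 + 4·M_1 + 1·M_2 = 6(Δ_1 - Δ_0) = 150
  1·M_1 + 4·M_2 + 1·M_3 = 6(Δ_2 - Δ_1) = -60
Clamped end conditions give two more equations: 2h_0·M_0 + h_0·M_1 = 6(Δ_0 - s'(0)) = -48 and h_2·M_2 + 2h_2·M_3 = 6(s'(3) - Δ_2) = -18.
Hence M_0 = -160/3, M_1 = 176/3, M_2 = -94/3, M_3 = 20/3.
On [0, 1], with s_0(t) = a_0 + b_0·t + c_0·t² + d_0·t³: c_0 = M_0/2 = -80/3, d_0 = (M_1 - M_0)/(6h_0) = 56/3, b_0 = Δ_0 - h_0(2M_0 + M_1)/6 = -5.

18.6667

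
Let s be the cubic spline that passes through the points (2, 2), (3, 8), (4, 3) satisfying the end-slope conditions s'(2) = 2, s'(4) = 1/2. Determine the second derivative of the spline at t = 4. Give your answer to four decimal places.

Let M_i = s''(x_i). Step sizes h_i = 1, 1; slopes of the chords Δ_i = (y_(i+1) - y_i)/h_i = 6, -5.
  1·M_0 + 4·M_1 + 1·M_2 = 6(Δ_1 - Δ_0) = -66
Clamped end conditions give two more equations: 2h_0·M_0 + h_0·M_1 = 6(Δ_0 - s'(2)) = 24 and h_1·M_1 + 2h_1·M_2 = 6(s'(4) - Δ_1) = 33.
Solving: M_0 = 111/4, M_1 = -63/2, M_2 = 129/4.

32.2500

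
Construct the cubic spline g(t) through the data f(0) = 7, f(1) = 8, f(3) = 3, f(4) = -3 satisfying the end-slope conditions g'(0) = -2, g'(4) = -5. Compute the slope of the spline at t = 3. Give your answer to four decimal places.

-5.8143

Let m_i = g''(x_i). Step sizes h_i = 1, 2, 1; slopes of the chords Δ_i = (y_(i+1) - y_i)/h_i = 1, -5/2, -6.
  1·m_0 + 6·m_1 + 2·m_2 = 6(Δ_1 - Δ_0) = -21
  2·m_1 + 6·m_2 + 1·m_3 = 6(Δ_2 - Δ_1) = -21
Clamped end conditions give two more equations: 2h_0·m_0 + h_0·m_1 = 6(Δ_0 - g'(0)) = 18 and h_2·m_2 + 2h_2·m_3 = 6(g'(4) - Δ_2) = 6.
Solving: m_0 = 393/35, m_1 = -156/35, m_2 = -96/35, m_3 = 153/35.
On [3, 4], g'(t) = b_2 + 2c_2·(t - 3) + 3d_2·(t - 3)² with b_2 = Δ_2 - h_2(2m_2 + m_3)/6 = -407/70, c_2 = m_2/2 = -48/35, d_2 = (m_3 - m_2)/(6h_2) = 83/70. So g'(3) = -407/70.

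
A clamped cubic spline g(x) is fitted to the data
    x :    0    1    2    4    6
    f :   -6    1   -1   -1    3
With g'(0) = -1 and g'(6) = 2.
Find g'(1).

5

Put σ_i = g'' at the i-th knot. Here h = (1, 1, 2, 2) and Δ = (7, -2, 0, 2), so the interior equations h_(i-1)·σ_(i-1) + 2(h_(i-1)+h_i)·σ_i + h_i·σ_(i+1) = 6(Δ_i − Δ_(i-1)) read
  1·σ_0 + 4·σ_1 + 1·σ_2 = 6(Δ_1 - Δ_0) = -54
  1·σ_1 + 6·σ_2 + 2·σ_3 = 6(Δ_2 - Δ_1) = 12
  2·σ_2 + 8·σ_3 + 2·σ_4 = 6(Δ_3 - Δ_2) = 12
Clamped end conditions give two more equations: 2h_0·σ_0 + h_0·σ_1 = 6(Δ_0 - g'(0)) = 48 and h_3·σ_3 + 2h_3·σ_4 = 6(g'(6) - Δ_3) = 0.
Solving: σ_0 = 36, σ_1 = -24, σ_2 = 6, σ_3 = 0, σ_4 = 0.
On [1, 2], g'(x) = b_1 + 2c_1·(x - 1) + 3d_1·(x - 1)² with b_1 = Δ_1 - h_1(2σ_1 + σ_2)/6 = 5, c_1 = σ_1/2 = -12, d_1 = (σ_2 - σ_1)/(6h_1) = 5. So g'(1) = 5.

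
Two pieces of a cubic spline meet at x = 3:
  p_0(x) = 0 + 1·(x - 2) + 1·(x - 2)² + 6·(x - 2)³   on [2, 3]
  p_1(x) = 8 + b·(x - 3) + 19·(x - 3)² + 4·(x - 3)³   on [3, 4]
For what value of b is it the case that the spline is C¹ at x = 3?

p_0'(x) = 1 + 2·(x - 2) + 18·(x - 2)², so p_0'(3) = 21. On the right, p_1'(3) = b, so b = 21.

21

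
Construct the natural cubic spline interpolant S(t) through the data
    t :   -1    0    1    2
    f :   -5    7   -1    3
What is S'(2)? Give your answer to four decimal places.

Write σ_i for S''(x_i). With h_i = 1, 1, 1 and divided differences Δ_i = 12, -8, 4, the continuity of S' gives the tridiagonal system
  1·σ_0 + 4·σ_1 + 1·σ_2 = 6(Δ_1 - Δ_0) = -120
  1·σ_1 + 4·σ_2 + 1·σ_3 = 6(Δ_2 - Δ_1) = 72
Natural end conditions: σ_0 = σ_3 = 0.
Solving: σ_0 = 0, σ_1 = -184/5, σ_2 = 136/5, σ_3 = 0.
On [1, 2], S'(t) = b_2 + 2c_2·(t - 1) + 3d_2·(t - 1)² with b_2 = Δ_2 - h_2(2σ_2 + σ_3)/6 = -76/15, c_2 = σ_2/2 = 68/5, d_2 = (σ_3 - σ_2)/(6h_2) = -68/15. So S'(2) = 128/15.

8.5333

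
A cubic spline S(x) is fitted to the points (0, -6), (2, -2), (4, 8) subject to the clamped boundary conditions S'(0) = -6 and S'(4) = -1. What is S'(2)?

7

Put M_i = S'' at the i-th knot. Here h = (2, 2) and Δ = (2, 5), so the interior equations h_(i-1)·M_(i-1) + 2(h_(i-1)+h_i)·M_i + h_i·M_(i+1) = 6(Δ_i − Δ_(i-1)) read
  2·M_0 + 8·M_1 + 2·M_2 = 6(Δ_1 - Δ_0) = 18
Clamped end conditions give two more equations: 2h_0·M_0 + h_0·M_1 = 6(Δ_0 - S'(0)) = 48 and h_1·M_1 + 2h_1·M_2 = 6(S'(4) - Δ_1) = -36.
Hence M_0 = 11, M_1 = 2, M_2 = -10.
On [2, 4], S'(x) = b_1 + 2c_1·(x - 2) + 3d_1·(x - 2)² with b_1 = Δ_1 - h_1(2M_1 + M_2)/6 = 7, c_1 = M_1/2 = 1, d_1 = (M_2 - M_1)/(6h_1) = -1. So S'(2) = 7.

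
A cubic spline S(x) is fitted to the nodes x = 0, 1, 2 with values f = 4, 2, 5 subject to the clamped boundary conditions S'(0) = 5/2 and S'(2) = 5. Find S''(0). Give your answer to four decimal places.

-19.7500

Put M_i = S'' at the i-th knot. Here h = (1, 1) and Δ = (-2, 3), so the interior equations h_(i-1)·M_(i-1) + 2(h_(i-1)+h_i)·M_i + h_i·M_(i+1) = 6(Δ_i − Δ_(i-1)) read
  1·M_0 + 4·M_1 + 1·M_2 = 6(Δ_1 - Δ_0) = 30
Clamped end conditions give two more equations: 2h_0·M_0 + h_0·M_1 = 6(Δ_0 - S'(0)) = -27 and h_1·M_1 + 2h_1·M_2 = 6(S'(2) - Δ_1) = 12.
Solving: M_0 = -79/4, M_1 = 25/2, M_2 = -1/4.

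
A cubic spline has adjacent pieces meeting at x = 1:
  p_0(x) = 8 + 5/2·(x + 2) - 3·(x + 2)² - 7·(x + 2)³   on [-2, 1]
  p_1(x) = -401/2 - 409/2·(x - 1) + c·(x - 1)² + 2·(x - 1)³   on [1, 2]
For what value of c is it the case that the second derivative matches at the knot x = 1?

p_0''(x) = -6 - 42·(x + 2), so p_0''(1) = -132. On the right, p_1''(1) = 2c, so c = -66.

-66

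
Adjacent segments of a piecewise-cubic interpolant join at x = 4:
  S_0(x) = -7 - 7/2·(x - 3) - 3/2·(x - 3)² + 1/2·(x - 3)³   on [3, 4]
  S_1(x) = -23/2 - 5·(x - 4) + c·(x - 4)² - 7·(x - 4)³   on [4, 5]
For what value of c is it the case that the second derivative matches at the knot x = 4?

S_0''(x) = -3 + 3·(x - 3), so S_0''(4) = 0. On the right, S_1''(4) = 2c, so c = 0.

0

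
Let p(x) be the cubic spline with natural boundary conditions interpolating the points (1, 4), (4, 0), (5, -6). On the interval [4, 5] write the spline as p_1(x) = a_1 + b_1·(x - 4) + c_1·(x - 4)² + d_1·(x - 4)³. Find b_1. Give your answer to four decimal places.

Let M_i = p''(x_i). Step sizes h_i = 3, 1; slopes of the chords Δ_i = (y_(i+1) - y_i)/h_i = -4/3, -6.
  3·M_0 + 8·M_1 + 1·M_2 = 6(Δ_1 - Δ_0) = -28
Natural end conditions: M_0 = M_2 = 0.
Solving: M_0 = 0, M_1 = -7/2, M_2 = 0.
On [4, 5], with p_1(x) = a_1 + b_1·(x - 4) + c_1·(x - 4)² + d_1·(x - 4)³: c_1 = M_1/2 = -7/4, d_1 = (M_2 - M_1)/(6h_1) = 7/12, b_1 = Δ_1 - h_1(2M_1 + M_2)/6 = -29/6.

-4.8333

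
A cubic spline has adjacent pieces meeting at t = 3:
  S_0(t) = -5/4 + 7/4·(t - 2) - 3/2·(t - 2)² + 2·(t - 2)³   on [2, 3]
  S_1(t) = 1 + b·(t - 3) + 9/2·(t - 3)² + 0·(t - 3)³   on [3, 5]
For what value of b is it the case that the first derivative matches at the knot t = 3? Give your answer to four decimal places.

4.7500

S_0'(t) = 7/4 - 3·(t - 2) + 6·(t - 2)², so S_0'(3) = 19/4. On the right, S_1'(3) = b, so b = 19/4.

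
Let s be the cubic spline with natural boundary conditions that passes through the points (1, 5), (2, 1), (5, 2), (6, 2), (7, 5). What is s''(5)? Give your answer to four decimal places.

-2.4528

With σ_i denoting the second derivative at x_i, h_i = 1, 3, 1, 1, and Δ_i = (y_(i+1) − y_i)/h_i = -4, 1/3, 0, 3:
  1·σ_0 + 8·σ_1 + 3·σ_2 = 6(Δ_1 - Δ_0) = 26
  3·σ_1 + 8·σ_2 + 1·σ_3 = 6(Δ_2 - Δ_1) = -2
  1·σ_2 + 4·σ_3 + 1·σ_4 = 6(Δ_3 - Δ_2) = 18
Natural end conditions: σ_0 = σ_4 = 0.
Forward elimination and back-substitution give σ_0 = 0, σ_1 = 221/53, σ_2 = -130/53, σ_3 = 271/53, σ_4 = 0.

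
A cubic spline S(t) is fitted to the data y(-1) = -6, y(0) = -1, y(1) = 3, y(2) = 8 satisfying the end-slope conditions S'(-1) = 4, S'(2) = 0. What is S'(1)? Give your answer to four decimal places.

5.6667

With m_i denoting the second derivative at x_i, h_i = 1, 1, 1, and Δ_i = (y_(i+1) − y_i)/h_i = 5, 4, 5:
  1·m_0 + 4·m_1 + 1·m_2 = 6(Δ_1 - Δ_0) = -6
  1·m_1 + 4·m_2 + 1·m_3 = 6(Δ_2 - Δ_1) = 6
Clamped end conditions give two more equations: 2h_0·m_0 + h_0·m_1 = 6(Δ_0 - S'(-1)) = 6 and h_2·m_2 + 2h_2·m_3 = 6(S'(2) - Δ_2) = -30.
Hence m_0 = 16/3, m_1 = -14/3, m_2 = 22/3, m_3 = -56/3.
On [1, 2], S'(t) = b_2 + 2c_2·(t - 1) + 3d_2·(t - 1)² with b_2 = Δ_2 - h_2(2m_2 + m_3)/6 = 17/3, c_2 = m_2/2 = 11/3, d_2 = (m_3 - m_2)/(6h_2) = -13/3. So S'(1) = 17/3.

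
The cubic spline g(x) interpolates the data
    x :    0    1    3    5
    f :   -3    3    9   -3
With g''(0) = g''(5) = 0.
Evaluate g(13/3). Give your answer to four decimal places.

Put M_i = g'' at the i-th knot. Here h = (1, 2, 2) and Δ = (6, 3, -6), so the interior equations h_(i-1)·M_(i-1) + 2(h_(i-1)+h_i)·M_i + h_i·M_(i+1) = 6(Δ_i − Δ_(i-1)) read
  1·M_0 + 6·M_1 + 2·M_2 = 6(Δ_1 - Δ_0) = -18
  2·M_1 + 8·M_2 + 2·M_3 = 6(Δ_2 - Δ_1) = -54
Natural end conditions: M_0 = M_3 = 0.
Solving the tridiagonal system: M_0 = 0, M_1 = -9/11, M_2 = -72/11, M_3 = 0.
On [3, 5], g(x) = 9 - 18/11·(x - 3) - 36/11·(x - 3)² + 6/11·(x - 3)³.
With (x - 3) = 4/3: g(13/3) = 227/99.

2.2929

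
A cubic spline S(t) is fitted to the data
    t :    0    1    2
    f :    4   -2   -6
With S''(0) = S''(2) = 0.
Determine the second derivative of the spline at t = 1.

3

Put M_i = S'' at the i-th knot. Here h = (1, 1) and Δ = (-6, -4), so the interior equations h_(i-1)·M_(i-1) + 2(h_(i-1)+h_i)·M_i + h_i·M_(i+1) = 6(Δ_i − Δ_(i-1)) read
  1·M_0 + 4·M_1 + 1·M_2 = 6(Δ_1 - Δ_0) = 12
Natural end conditions: M_0 = M_2 = 0.
Hence M_0 = 0, M_1 = 3, M_2 = 0.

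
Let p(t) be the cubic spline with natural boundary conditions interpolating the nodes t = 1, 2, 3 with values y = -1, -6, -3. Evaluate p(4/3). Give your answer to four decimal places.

Let M_i = p''(x_i). Step sizes h_i = 1, 1; slopes of the chords Δ_i = (y_(i+1) - y_i)/h_i = -5, 3.
  1·M_0 + 4·M_1 + 1·M_2 = 6(Δ_1 - Δ_0) = 48
Natural end conditions: M_0 = M_2 = 0.
Hence M_0 = 0, M_1 = 12, M_2 = 0.
On [1, 2], p(t) = -1 - 7·(t - 1) + 0·(t - 1)² + 2·(t - 1)³.
With (t - 1) = 1/3: p(4/3) = -88/27.

-3.2593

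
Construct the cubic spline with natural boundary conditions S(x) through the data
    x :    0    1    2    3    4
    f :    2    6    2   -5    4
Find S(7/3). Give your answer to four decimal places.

-1.0952

Put M_i = S'' at the i-th knot. Here h = (1, 1, 1, 1) and Δ = (4, -4, -7, 9), so the interior equations h_(i-1)·M_(i-1) + 2(h_(i-1)+h_i)·M_i + h_i·M_(i+1) = 6(Δ_i − Δ_(i-1)) read
  1·M_0 + 4·M_1 + 1·M_2 = 6(Δ_1 - Δ_0) = -48
  1·M_1 + 4·M_2 + 1·M_3 = 6(Δ_2 - Δ_1) = -18
  1·M_2 + 4·M_3 + 1·M_4 = 6(Δ_3 - Δ_2) = 96
Natural end conditions: M_0 = M_4 = 0.
Solving the tridiagonal system: M_0 = 0, M_1 = -69/7, M_2 = -60/7, M_3 = 183/7, M_4 = 0.
On [2, 3], S(x) = 2 - 17/2·(x - 2) - 30/7·(x - 2)² + 81/14·(x - 2)³.
With (x - 2) = 1/3: S(7/3) = -23/21.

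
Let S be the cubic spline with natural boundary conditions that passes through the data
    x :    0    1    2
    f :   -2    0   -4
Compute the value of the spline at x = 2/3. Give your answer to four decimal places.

-0.1111

Put M_i = S'' at the i-th knot. Here h = (1, 1) and Δ = (2, -4), so the interior equations h_(i-1)·M_(i-1) + 2(h_(i-1)+h_i)·M_i + h_i·M_(i+1) = 6(Δ_i − Δ_(i-1)) read
  1·M_0 + 4·M_1 + 1·M_2 = 6(Δ_1 - Δ_0) = -36
Natural end conditions: M_0 = M_2 = 0.
Hence M_0 = 0, M_1 = -9, M_2 = 0.
On [0, 1], S(x) = -2 + 7/2·x + 0·x² - 3/2·x³.
With x = 2/3: S(2/3) = -1/9.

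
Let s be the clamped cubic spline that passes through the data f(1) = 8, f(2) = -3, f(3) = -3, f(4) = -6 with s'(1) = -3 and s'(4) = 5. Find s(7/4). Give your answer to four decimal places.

Write M_i for s''(x_i). With h_i = 1, 1, 1 and divided differences Δ_i = -11, 0, -3, the continuity of s' gives the tridiagonal system
  1·M_0 + 4·M_1 + 1·M_2 = 6(Δ_1 - Δ_0) = 66
  1·M_1 + 4·M_2 + 1·M_3 = 6(Δ_2 - Δ_1) = -18
Clamped end conditions give two more equations: 2h_0·M_0 + h_0·M_1 = 6(Δ_0 - s'(1)) = -48 and h_2·M_2 + 2h_2·M_3 = 6(s'(4) - Δ_2) = 48.
Forward elimination and back-substitution give M_0 = -598/15, M_1 = 476/15, M_2 = -316/15, M_3 = 518/15.
On [1, 2], s(x) = 8 - 3·(x - 1) - 299/15·(x - 1)² + 179/15·(x - 1)³.
With (x - 1) = 3/4: s(7/4) = -137/320.

-0.4281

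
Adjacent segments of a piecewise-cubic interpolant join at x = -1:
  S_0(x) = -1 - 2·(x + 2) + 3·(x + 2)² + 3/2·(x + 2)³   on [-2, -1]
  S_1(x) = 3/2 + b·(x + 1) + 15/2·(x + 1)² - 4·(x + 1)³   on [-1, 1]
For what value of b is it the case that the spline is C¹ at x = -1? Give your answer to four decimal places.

8.5000

S_0'(x) = -2 + 6·(x + 2) + 9/2·(x + 2)², so S_0'(-1) = 17/2. On the right, S_1'(-1) = b, so b = 17/2.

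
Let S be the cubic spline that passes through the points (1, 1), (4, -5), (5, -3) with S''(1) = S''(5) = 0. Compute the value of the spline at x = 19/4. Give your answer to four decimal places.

-3.6172

Put M_i = S'' at the i-th knot. Here h = (3, 1) and Δ = (-2, 2), so the interior equations h_(i-1)·M_(i-1) + 2(h_(i-1)+h_i)·M_i + h_i·M_(i+1) = 6(Δ_i − Δ_(i-1)) read
  3·M_0 + 8·M_1 + 1·M_2 = 6(Δ_1 - Δ_0) = 24
Natural end conditions: M_0 = M_2 = 0.
Solving the tridiagonal system: M_0 = 0, M_1 = 3, M_2 = 0.
On [4, 5], S(x) = -5 + 1·(x - 4) + 3/2·(x - 4)² - 1/2·(x - 4)³.
With (x - 4) = 3/4: S(19/4) = -463/128.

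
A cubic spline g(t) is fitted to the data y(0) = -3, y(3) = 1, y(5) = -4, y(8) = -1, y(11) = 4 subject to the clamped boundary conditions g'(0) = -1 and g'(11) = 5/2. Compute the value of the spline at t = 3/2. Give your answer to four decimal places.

With σ_i denoting the second derivative at x_i, h_i = 3, 2, 3, 3, and Δ_i = (y_(i+1) − y_i)/h_i = 4/3, -5/2, 1, 5/3:
  3·σ_0 + 10·σ_1 + 2·σ_2 = 6(Δ_1 - Δ_0) = -23
  2·σ_1 + 10·σ_2 + 3·σ_3 = 6(Δ_2 - Δ_1) = 21
  3·σ_2 + 12·σ_3 + 3·σ_4 = 6(Δ_3 - Δ_2) = 4
Clamped end conditions give two more equations: 2h_0·σ_0 + h_0·σ_1 = 6(Δ_0 - g'(0)) = 14 and h_3·σ_3 + 2h_3·σ_4 = 6(g'(11) - Δ_3) = 5.
Hence σ_0 = 577/129, σ_1 = -184/43, σ_2 = 137/43, σ_3 = -33/43, σ_4 = 157/129.
On [0, 3], g(t) = -3 - 1·t + 577/258·t² - 1129/2322·t³.
With t = 3/2: g(3/2) = -763/688.

-1.1090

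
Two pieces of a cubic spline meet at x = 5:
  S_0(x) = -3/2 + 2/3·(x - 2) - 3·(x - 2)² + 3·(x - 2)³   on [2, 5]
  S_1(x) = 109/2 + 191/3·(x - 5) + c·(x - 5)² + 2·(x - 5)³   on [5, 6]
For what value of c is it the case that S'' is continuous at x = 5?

S_0''(x) = -6 + 18·(x - 2), so S_0''(5) = 48. On the right, S_1''(5) = 2c, so c = 24.

24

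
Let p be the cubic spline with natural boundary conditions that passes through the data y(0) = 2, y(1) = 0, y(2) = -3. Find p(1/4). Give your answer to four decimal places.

1.5586

With M_i denoting the second derivative at x_i, h_i = 1, 1, and Δ_i = (y_(i+1) − y_i)/h_i = -2, -3:
  1·M_0 + 4·M_1 + 1·M_2 = 6(Δ_1 - Δ_0) = -6
Natural end conditions: M_0 = M_2 = 0.
Forward elimination and back-substitution give M_0 = 0, M_1 = -3/2, M_2 = 0.
On [0, 1], p(x) = 2 - 7/4·x + 0·x² - 1/4·x³.
With x = 1/4: p(1/4) = 399/256.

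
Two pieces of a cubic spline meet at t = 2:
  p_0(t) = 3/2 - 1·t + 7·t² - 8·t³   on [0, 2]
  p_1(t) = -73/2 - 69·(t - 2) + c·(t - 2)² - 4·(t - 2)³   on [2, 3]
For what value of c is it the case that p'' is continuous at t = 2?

p_0''(t) = 14 - 48·t, so p_0''(2) = -82. On the right, p_1''(2) = 2c, so c = -41.

-41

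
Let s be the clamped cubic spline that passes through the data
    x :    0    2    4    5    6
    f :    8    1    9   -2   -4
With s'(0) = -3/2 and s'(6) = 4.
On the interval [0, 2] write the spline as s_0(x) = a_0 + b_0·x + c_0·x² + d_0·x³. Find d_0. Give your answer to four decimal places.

Let M_i = s''(x_i). Step sizes h_i = 2, 2, 1, 1; slopes of the chords Δ_i = (y_(i+1) - y_i)/h_i = -7/2, 4, -11, -2.
  2·M_0 + 8·M_1 + 2·M_2 = 6(Δ_1 - Δ_0) = 45
  2·M_1 + 6·M_2 + 1·M_3 = 6(Δ_2 - Δ_1) = -90
  1·M_2 + 4·M_3 + 1·M_4 = 6(Δ_3 - Δ_2) = 54
Clamped end conditions give two more equations: 2h_0·M_0 + h_0·M_1 = 6(Δ_0 - s'(0)) = -12 and h_3·M_3 + 2h_3·M_4 = 6(s'(6) - Δ_3) = 36.
Forward elimination and back-substitution give M_0 = -59/6, M_1 = 41/3, M_2 = -67/3, M_3 = 50/3, M_4 = 29/3.
On [0, 2], with s_0(x) = a_0 + b_0·x + c_0·x² + d_0·x³: c_0 = M_0/2 = -59/12, d_0 = (M_1 - M_0)/(6h_0) = 47/24, b_0 = Δ_0 - h_0(2M_0 + M_1)/6 = -3/2.

1.9583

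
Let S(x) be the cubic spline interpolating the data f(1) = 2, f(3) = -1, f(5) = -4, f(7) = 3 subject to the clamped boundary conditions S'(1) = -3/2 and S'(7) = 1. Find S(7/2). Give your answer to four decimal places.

Write m_i for S''(x_i). With h_i = 2, 2, 2 and divided differences Δ_i = -3/2, -3/2, 7/2, the continuity of S' gives the tridiagonal system
  2·m_0 + 8·m_1 + 2·m_2 = 6(Δ_1 - Δ_0) = 0
  2·m_1 + 8·m_2 + 2·m_3 = 6(Δ_2 - Δ_1) = 30
Clamped end conditions give two more equations: 2h_0·m_0 + h_0·m_1 = 6(Δ_0 - S'(1)) = 0 and h_2·m_2 + 2h_2·m_3 = 6(S'(7) - Δ_2) = -15.
Solving the tridiagonal system: m_0 = 5/6, m_1 = -5/3, m_2 = 35/6, m_3 = -20/3.
On [3, 5], S(x) = -1 - 7/3·(x - 3) - 5/6·(x - 3)² + 5/8·(x - 3)³.
With (x - 3) = 1/2: S(7/2) = -147/64.

-2.2969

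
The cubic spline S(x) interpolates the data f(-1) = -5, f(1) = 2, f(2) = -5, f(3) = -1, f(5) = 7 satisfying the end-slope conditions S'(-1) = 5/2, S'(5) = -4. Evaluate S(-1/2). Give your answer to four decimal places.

-2.7656

Put M_i = S'' at the i-th knot. Here h = (2, 1, 1, 2) and Δ = (7/2, -7, 4, 4), so the interior equations h_(i-1)·M_(i-1) + 2(h_(i-1)+h_i)·M_i + h_i·M_(i+1) = 6(Δ_i − Δ_(i-1)) read
  2·M_0 + 6·M_1 + 1·M_2 = 6(Δ_1 - Δ_0) = -63
  1·M_1 + 4·M_2 + 1·M_3 = 6(Δ_2 - Δ_1) = 66
  1·M_2 + 6·M_3 + 2·M_4 = 6(Δ_3 - Δ_2) = 0
Clamped end conditions give two more equations: 2h_0·M_0 + h_0·M_1 = 6(Δ_0 - S'(-1)) = 6 and h_3·M_3 + 2h_3·M_4 = 6(S'(5) - Δ_3) = -48.
Hence M_0 = 61/6, M_1 = -52/3, M_2 = 62/3, M_3 = 2/3, M_4 = -37/3.
On [-1, 1], S(x) = -5 + 5/2·(x + 1) + 61/12·(x + 1)² - 55/24·(x + 1)³.
With (x + 1) = 1/2: S(-1/2) = -177/64.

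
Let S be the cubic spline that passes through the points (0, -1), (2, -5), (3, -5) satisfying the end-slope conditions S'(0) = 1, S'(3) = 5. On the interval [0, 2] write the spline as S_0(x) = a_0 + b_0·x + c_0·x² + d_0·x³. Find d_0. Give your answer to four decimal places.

Let M_i = S''(x_i). Step sizes h_i = 2, 1; slopes of the chords Δ_i = (y_(i+1) - y_i)/h_i = -2, 0.
  2·M_0 + 6·M_1 + 1·M_2 = 6(Δ_1 - Δ_0) = 12
Clamped end conditions give two more equations: 2h_0·M_0 + h_0·M_1 = 6(Δ_0 - S'(0)) = -18 and h_1·M_1 + 2h_1·M_2 = 6(S'(3) - Δ_1) = 30.
Forward elimination and back-substitution give M_0 = -31/6, M_1 = 4/3, M_2 = 43/3.
On [0, 2], with S_0(x) = a_0 + b_0·x + c_0·x² + d_0·x³: c_0 = M_0/2 = -31/12, d_0 = (M_1 - M_0)/(6h_0) = 13/24, b_0 = Δ_0 - h_0(2M_0 + M_1)/6 = 1.

0.5417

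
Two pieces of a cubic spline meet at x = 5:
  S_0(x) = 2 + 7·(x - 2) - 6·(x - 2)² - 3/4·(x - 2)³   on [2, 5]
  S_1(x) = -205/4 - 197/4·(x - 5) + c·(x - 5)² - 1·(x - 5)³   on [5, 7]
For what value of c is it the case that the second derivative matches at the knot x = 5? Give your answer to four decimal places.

S_0''(x) = -12 - 9/2·(x - 2), so S_0''(5) = -51/2. On the right, S_1''(5) = 2c, so c = -51/4.

-12.7500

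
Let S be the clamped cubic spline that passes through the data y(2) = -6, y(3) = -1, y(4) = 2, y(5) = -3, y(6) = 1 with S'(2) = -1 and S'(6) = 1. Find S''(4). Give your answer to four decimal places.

-16.7500

Write σ_i for S''(x_i). With h_i = 1, 1, 1, 1 and divided differences Δ_i = 5, 3, -5, 4, the continuity of S' gives the tridiagonal system
  1·σ_0 + 4·σ_1 + 1·σ_2 = 6(Δ_1 - Δ_0) = -12
  1·σ_1 + 4·σ_2 + 1·σ_3 = 6(Δ_2 - Δ_1) = -48
  1·σ_2 + 4·σ_3 + 1·σ_4 = 6(Δ_3 - Δ_2) = 54
Clamped end conditions give two more equations: 2h_0·σ_0 + h_0·σ_1 = 6(Δ_0 - S'(2)) = 36 and h_3·σ_3 + 2h_3·σ_4 = 6(S'(6) - Δ_3) = -18.
Solving the tridiagonal system: σ_0 = 557/28, σ_1 = -53/14, σ_2 = -67/4, σ_3 = 319/14, σ_4 = -571/28.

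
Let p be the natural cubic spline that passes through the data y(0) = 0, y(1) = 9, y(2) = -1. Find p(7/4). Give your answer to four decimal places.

Write m_i for p''(x_i). With h_i = 1, 1 and divided differences Δ_i = 9, -10, the continuity of p' gives the tridiagonal system
  1·m_0 + 4·m_1 + 1·m_2 = 6(Δ_1 - Δ_0) = -114
Natural end conditions: m_0 = m_2 = 0.
Solving the tridiagonal system: m_0 = 0, m_1 = -57/2, m_2 = 0.
On [1, 2], p(x) = 9 - 1/2·(x - 1) - 57/4·(x - 1)² + 19/4·(x - 1)³.
With (x - 1) = 3/4: p(7/4) = 669/256.

2.6133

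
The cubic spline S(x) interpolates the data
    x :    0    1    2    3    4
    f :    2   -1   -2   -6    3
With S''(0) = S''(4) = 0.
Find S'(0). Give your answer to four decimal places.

-3.9821

Write m_i for S''(x_i). With h_i = 1, 1, 1, 1 and divided differences Δ_i = -3, -1, -4, 9, the continuity of S' gives the tridiagonal system
  1·m_0 + 4·m_1 + 1·m_2 = 6(Δ_1 - Δ_0) = 12
  1·m_1 + 4·m_2 + 1·m_3 = 6(Δ_2 - Δ_1) = -18
  1·m_2 + 4·m_3 + 1·m_4 = 6(Δ_3 - Δ_2) = 78
Natural end conditions: m_0 = m_4 = 0.
Solving the tridiagonal system: m_0 = 0, m_1 = 165/28, m_2 = -81/7, m_3 = 627/28, m_4 = 0.
On [0, 1], S'(x) = b_0 + 2c_0·x + 3d_0·x² with b_0 = Δ_0 - h_0(2m_0 + m_1)/6 = -223/56, c_0 = m_0/2 = 0, d_0 = (m_1 - m_0)/(6h_0) = 55/56. So S'(0) = -223/56.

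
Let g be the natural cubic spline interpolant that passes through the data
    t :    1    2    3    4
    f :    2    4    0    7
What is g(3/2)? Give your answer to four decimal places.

Put m_i = g'' at the i-th knot. Here h = (1, 1, 1) and Δ = (2, -4, 7), so the interior equations h_(i-1)·m_(i-1) + 2(h_(i-1)+h_i)·m_i + h_i·m_(i+1) = 6(Δ_i − Δ_(i-1)) read
  1·m_0 + 4·m_1 + 1·m_2 = 6(Δ_1 - Δ_0) = -36
  1·m_1 + 4·m_2 + 1·m_3 = 6(Δ_2 - Δ_1) = 66
Natural end conditions: m_0 = m_3 = 0.
Solving the tridiagonal system: m_0 = 0, m_1 = -14, m_2 = 20, m_3 = 0.
On [1, 2], g(t) = 2 + 13/3·(t - 1) + 0·(t - 1)² - 7/3·(t - 1)³.
With (t - 1) = 1/2: g(3/2) = 31/8.

3.8750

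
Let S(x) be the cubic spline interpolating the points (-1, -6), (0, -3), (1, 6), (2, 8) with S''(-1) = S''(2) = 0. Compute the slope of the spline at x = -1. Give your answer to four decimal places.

With σ_i denoting the second derivative at x_i, h_i = 1, 1, 1, and Δ_i = (y_(i+1) − y_i)/h_i = 3, 9, 2:
  1·σ_0 + 4·σ_1 + 1·σ_2 = 6(Δ_1 - Δ_0) = 36
  1·σ_1 + 4·σ_2 + 1·σ_3 = 6(Δ_2 - Δ_1) = -42
Natural end conditions: σ_0 = σ_3 = 0.
Solving the tridiagonal system: σ_0 = 0, σ_1 = 62/5, σ_2 = -68/5, σ_3 = 0.
On [-1, 0], S'(x) = b_0 + 2c_0·(x + 1) + 3d_0·(x + 1)² with b_0 = Δ_0 - h_0(2σ_0 + σ_1)/6 = 14/15, c_0 = σ_0/2 = 0, d_0 = (σ_1 - σ_0)/(6h_0) = 31/15. So S'(-1) = 14/15.

0.9333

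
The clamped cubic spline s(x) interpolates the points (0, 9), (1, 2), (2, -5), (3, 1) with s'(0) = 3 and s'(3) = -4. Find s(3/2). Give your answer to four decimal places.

-3.4167

With M_i denoting the second derivative at x_i, h_i = 1, 1, 1, and Δ_i = (y_(i+1) − y_i)/h_i = -7, -7, 6:
  1·M_0 + 4·M_1 + 1·M_2 = 6(Δ_1 - Δ_0) = 0
  1·M_1 + 4·M_2 + 1·M_3 = 6(Δ_2 - Δ_1) = 78
Clamped end conditions give two more equations: 2h_0·M_0 + h_0·M_1 = 6(Δ_0 - s'(0)) = -60 and h_2·M_2 + 2h_2·M_3 = 6(s'(3) - Δ_2) = -60.
Solving: M_0 = -448/15, M_1 = -4/15, M_2 = 464/15, M_3 = -682/15.
On [1, 2], s(x) = 2 - 181/15·(x - 1) - 2/15·(x - 1)² + 26/5·(x - 1)³.
With (x - 1) = 1/2: s(3/2) = -41/12.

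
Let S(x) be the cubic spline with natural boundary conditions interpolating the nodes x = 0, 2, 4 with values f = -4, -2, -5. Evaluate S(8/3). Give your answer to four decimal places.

Let M_i = S''(x_i). Step sizes h_i = 2, 2; slopes of the chords Δ_i = (y_(i+1) - y_i)/h_i = 1, -3/2.
  2·M_0 + 8·M_1 + 2·M_2 = 6(Δ_1 - Δ_0) = -15
Natural end conditions: M_0 = M_2 = 0.
Forward elimination and back-substitution give M_0 = 0, M_1 = -15/8, M_2 = 0.
On [2, 4], S(x) = -2 - 1/4·(x - 2) - 15/16·(x - 2)² + 5/32·(x - 2)³.
With (x - 2) = 2/3: S(8/3) = -137/54.

-2.5370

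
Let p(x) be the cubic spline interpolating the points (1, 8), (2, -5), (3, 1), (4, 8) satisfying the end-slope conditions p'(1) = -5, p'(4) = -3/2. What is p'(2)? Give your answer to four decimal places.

Let M_i = p''(x_i). Step sizes h_i = 1, 1, 1; slopes of the chords Δ_i = (y_(i+1) - y_i)/h_i = -13, 6, 7.
  1·M_0 + 4·M_1 + 1·M_2 = 6(Δ_1 - Δ_0) = 114
  1·M_1 + 4·M_2 + 1·M_3 = 6(Δ_2 - Δ_1) = 6
Clamped end conditions give two more equations: 2h_0·M_0 + h_0·M_1 = 6(Δ_0 - p'(1)) = -48 and h_2·M_2 + 2h_2·M_3 = 6(p'(4) - Δ_2) = -51.
Solving: M_0 = -661/15, M_1 = 602/15, M_2 = -37/15, M_3 = -364/15.
On [2, 3], p'(x) = b_1 + 2c_1·(x - 2) + 3d_1·(x - 2)² with b_1 = Δ_1 - h_1(2M_1 + M_2)/6 = -209/30, c_1 = M_1/2 = 301/15, d_1 = (M_2 - M_1)/(6h_1) = -71/10. So p'(2) = -209/30.

-6.9667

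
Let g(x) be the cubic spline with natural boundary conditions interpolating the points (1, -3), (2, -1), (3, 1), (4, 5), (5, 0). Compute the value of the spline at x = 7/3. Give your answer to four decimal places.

-0.5807

Write M_i for g''(x_i). With h_i = 1, 1, 1, 1 and divided differences Δ_i = 2, 2, 4, -5, the continuity of g' gives the tridiagonal system
  1·M_0 + 4·M_1 + 1·M_2 = 6(Δ_1 - Δ_0) = 0
  1·M_1 + 4·M_2 + 1·M_3 = 6(Δ_2 - Δ_1) = 12
  1·M_2 + 4·M_3 + 1·M_4 = 6(Δ_3 - Δ_2) = -54
Natural end conditions: M_0 = M_4 = 0.
Solving: M_0 = 0, M_1 = -51/28, M_2 = 51/7, M_3 = -429/28, M_4 = 0.
On [2, 3], g(x) = -1 + 39/28·(x - 2) - 51/56·(x - 2)² + 85/56·(x - 2)³.
With (x - 2) = 1/3: g(7/3) = -439/756.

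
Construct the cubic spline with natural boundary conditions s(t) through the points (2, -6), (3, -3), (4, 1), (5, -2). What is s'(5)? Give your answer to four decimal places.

Let σ_i = s''(x_i). Step sizes h_i = 1, 1, 1; slopes of the chords Δ_i = (y_(i+1) - y_i)/h_i = 3, 4, -3.
  1·σ_0 + 4·σ_1 + 1·σ_2 = 6(Δ_1 - Δ_0) = 6
  1·σ_1 + 4·σ_2 + 1·σ_3 = 6(Δ_2 - Δ_1) = -42
Natural end conditions: σ_0 = σ_3 = 0.
Forward elimination and back-substitution give σ_0 = 0, σ_1 = 22/5, σ_2 = -58/5, σ_3 = 0.
On [4, 5], s'(t) = b_2 + 2c_2·(t - 4) + 3d_2·(t - 4)² with b_2 = Δ_2 - h_2(2σ_2 + σ_3)/6 = 13/15, c_2 = σ_2/2 = -29/5, d_2 = (σ_3 - σ_2)/(6h_2) = 29/15. So s'(5) = -74/15.

-4.9333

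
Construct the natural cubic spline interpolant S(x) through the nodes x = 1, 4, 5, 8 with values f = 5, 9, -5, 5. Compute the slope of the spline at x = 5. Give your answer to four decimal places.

-11.3333

With σ_i denoting the second derivative at x_i, h_i = 3, 1, 3, and Δ_i = (y_(i+1) − y_i)/h_i = 4/3, -14, 10/3:
  3·σ_0 + 8·σ_1 + 1·σ_2 = 6(Δ_1 - Δ_0) = -92
  1·σ_1 + 8·σ_2 + 3·σ_3 = 6(Δ_2 - Δ_1) = 104
Natural end conditions: σ_0 = σ_3 = 0.
Solving the tridiagonal system: σ_0 = 0, σ_1 = -40/3, σ_2 = 44/3, σ_3 = 0.
On [5, 8], S'(x) = b_2 + 2c_2·(x - 5) + 3d_2·(x - 5)² with b_2 = Δ_2 - h_2(2σ_2 + σ_3)/6 = -34/3, c_2 = σ_2/2 = 22/3, d_2 = (σ_3 - σ_2)/(6h_2) = -22/27. So S'(5) = -34/3.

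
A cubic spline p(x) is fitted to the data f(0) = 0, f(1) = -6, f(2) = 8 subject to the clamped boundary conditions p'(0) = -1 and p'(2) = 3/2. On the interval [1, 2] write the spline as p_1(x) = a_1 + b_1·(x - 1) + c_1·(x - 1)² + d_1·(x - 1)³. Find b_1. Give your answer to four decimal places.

5.8750

Put M_i = p'' at the i-th knot. Here h = (1, 1) and Δ = (-6, 14), so the interior equations h_(i-1)·M_(i-1) + 2(h_(i-1)+h_i)·M_i + h_i·M_(i+1) = 6(Δ_i − Δ_(i-1)) read
  1·M_0 + 4·M_1 + 1·M_2 = 6(Δ_1 - Δ_0) = 120
Clamped end conditions give two more equations: 2h_0·M_0 + h_0·M_1 = 6(Δ_0 - p'(0)) = -30 and h_1·M_1 + 2h_1·M_2 = 6(p'(2) - Δ_1) = -75.
Solving: M_0 = -175/4, M_1 = 115/2, M_2 = -265/4.
On [1, 2], with p_1(x) = a_1 + b_1·(x - 1) + c_1·(x - 1)² + d_1·(x - 1)³: c_1 = M_1/2 = 115/4, d_1 = (M_2 - M_1)/(6h_1) = -165/8, b_1 = Δ_1 - h_1(2M_1 + M_2)/6 = 47/8.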